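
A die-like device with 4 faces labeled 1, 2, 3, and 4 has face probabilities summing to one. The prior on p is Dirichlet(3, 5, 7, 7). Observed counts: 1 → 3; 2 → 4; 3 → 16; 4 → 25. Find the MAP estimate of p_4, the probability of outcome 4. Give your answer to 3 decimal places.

MAP estimate: 0.470

The posterior is Dirichlet(αᵢ + nᵢ) = Dirichlet(6, 9, 23, 32).
For a Dirichlet(a₁,…,a_K) with all aᵢ > 1, the mode has j-th component (aⱼ − 1)/(Σaᵢ − K).
Here Σaᵢ = 70 and K = 4, so p_4 = (32 − 1)/(70 − 4) = 31/66 ≈ 0.470.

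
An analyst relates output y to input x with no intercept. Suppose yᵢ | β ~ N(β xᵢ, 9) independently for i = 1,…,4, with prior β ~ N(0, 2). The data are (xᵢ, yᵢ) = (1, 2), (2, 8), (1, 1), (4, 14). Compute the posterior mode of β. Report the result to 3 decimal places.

β̂_MAP = 2.830

log p(β | y) = −Σ(yᵢ − βxᵢ)²/(2·9) − β²/(2·2) + const.
Setting the derivative to zero: Σxᵢ(yᵢ − βxᵢ)/9 − β/2 = 0, so β = Σxᵢyᵢ / (Σxᵢ² + σ²/τ²).
Σxᵢyᵢ = 1·2 + 2·8 + 1·1 + 4·14 = 75; Σxᵢ² = 22; σ²/τ² = 4.5.
β̂_MAP = 75 / (22 + 4.5) = 75/26.5 ≈ 2.830.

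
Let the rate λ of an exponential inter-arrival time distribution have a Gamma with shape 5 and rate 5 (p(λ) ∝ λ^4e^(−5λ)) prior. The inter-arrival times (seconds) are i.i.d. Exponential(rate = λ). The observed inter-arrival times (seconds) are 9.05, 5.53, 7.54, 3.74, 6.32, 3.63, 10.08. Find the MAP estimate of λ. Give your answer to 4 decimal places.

The Exponential(rate=λ) likelihood is ∝ λ^n e^(−λΣtᵢ). Here n = 7 and Σtᵢ = 9.05 + 5.53 + 7.54 + 3.74 + 6.32 + 3.63 + 10.08 = 45.89.
Posterior ∝ λ^4e^(−5λ) · λ^7e^(−45.89λ) = λ^11e^(−50.89λ), i.e. Gamma(12, 50.89).
Mode = (a−1)/b = 11/50.89 ≈ 0.2162.

λ̂_MAP = 0.2162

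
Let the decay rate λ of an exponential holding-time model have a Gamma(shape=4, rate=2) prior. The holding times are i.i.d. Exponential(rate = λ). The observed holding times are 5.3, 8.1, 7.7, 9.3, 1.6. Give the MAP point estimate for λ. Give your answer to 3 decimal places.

The Exponential(rate=λ) likelihood is ∝ λ^n e^(−λΣtᵢ). Here n = 5 and Σtᵢ = 5.3 + 8.1 + 7.7 + 9.3 + 1.6 = 32.
Posterior ∝ λ^3e^(−2λ) · λ^5e^(−32λ) = λ^8e^(−34λ), i.e. Gamma(9, 34).
Mode = (a−1)/b = 8/34 ≈ 0.235.

λ̂_MAP = 0.235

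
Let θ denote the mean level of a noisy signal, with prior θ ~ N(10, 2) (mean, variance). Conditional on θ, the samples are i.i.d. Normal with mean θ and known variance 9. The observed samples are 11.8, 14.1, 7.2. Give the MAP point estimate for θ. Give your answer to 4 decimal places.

θ̂_MAP = 10.4133

n = 3; x̄ = (11.8 + 14.1 + 7.2)/3 = 33.1/3 = 331/30 ≈ 11.0333.
For a Normal prior and Normal likelihood with known variance, the posterior is Normal; its mode equals its mean, the precision-weighted average.
Prior precision 1/σ₀² = 1/2 = 0.5; data precision n/σ² = 3/9 = 1/3.
θ̂ = (0.5·10 + (1/3)·(331/30)) / (0.5 + 1/3) = (781/90)/(5/6) = 781/75 ≈ 10.4133.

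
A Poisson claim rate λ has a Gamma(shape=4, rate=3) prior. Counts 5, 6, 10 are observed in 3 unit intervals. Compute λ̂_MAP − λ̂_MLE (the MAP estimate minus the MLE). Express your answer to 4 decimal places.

MAP − MLE = -3.0000

Σxᵢ = 21. Posterior is Gamma(25, 6); MAP = (25−1)/6 = 24/6 ≈ 4.00000.
MLE = x̄ = 21/3 ≈ 7.00000.
Difference = 24/6 − 21/3 = -3 ≈ -3.0000.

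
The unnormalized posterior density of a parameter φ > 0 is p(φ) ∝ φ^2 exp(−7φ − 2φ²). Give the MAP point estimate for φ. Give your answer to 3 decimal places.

φ̂_MAP = 0.250

ℓ'(φ) = 2/φ − 7 − 4φ. Setting this to zero and multiplying by φ: 4φ² + 7φ − 2 = 0.
φ = (−7 + √(7² + 4·4·2)) / (2·4) = (−7 + √81) / 8 = (−7 + 9)/8 = 1/4.
ℓ''(φ) = −2/φ² − 4 < 0, confirming a maximum.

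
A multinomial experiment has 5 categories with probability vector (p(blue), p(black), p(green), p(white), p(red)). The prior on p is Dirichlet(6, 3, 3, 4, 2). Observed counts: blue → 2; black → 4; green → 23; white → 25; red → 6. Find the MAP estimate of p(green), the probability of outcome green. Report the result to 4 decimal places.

MAP estimate of p(green) = 0.3425

The posterior is Dirichlet(αᵢ + nᵢ) = Dirichlet(8, 7, 26, 29, 8).
For a Dirichlet(a₁,…,a_K) with all aᵢ > 1, the mode has j-th component (aⱼ − 1)/(Σaᵢ − K).
Here Σaᵢ = 78 and K = 5, so p(green) = (26 − 1)/(78 − 5) = 25/73 ≈ 0.3425.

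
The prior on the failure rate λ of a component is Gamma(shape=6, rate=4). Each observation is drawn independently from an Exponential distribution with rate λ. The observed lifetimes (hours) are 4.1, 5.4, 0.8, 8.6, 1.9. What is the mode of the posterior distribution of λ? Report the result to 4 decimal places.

The Exponential(rate=λ) likelihood is ∝ λ^n e^(−λΣtᵢ). Here n = 5 and Σtᵢ = 4.1 + 5.4 + 0.8 + 8.6 + 1.9 = 20.8.
Posterior ∝ λ^5e^(−4λ) · λ^5e^(−20.8λ) = λ^10e^(−24.8λ), i.e. Gamma(11, 24.8).
Mode = (a−1)/b = 10/24.8 ≈ 0.4032.

λ̂_MAP = 0.4032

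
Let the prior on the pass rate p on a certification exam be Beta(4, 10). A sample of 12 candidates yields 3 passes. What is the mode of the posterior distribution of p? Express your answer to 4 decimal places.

Prior: Beta(4, 10).
Data: 3 successes in 12 trials. The binomial likelihood contributes p^3(1−p)^9, so the posterior is Beta(4+3, 10+9) = Beta(7, 19).
For Beta(a, b) with a, b > 1 the mode is (a−1)/(a+b−2) = 6/24 ≈ 0.2500.

p̂_MAP = 0.2500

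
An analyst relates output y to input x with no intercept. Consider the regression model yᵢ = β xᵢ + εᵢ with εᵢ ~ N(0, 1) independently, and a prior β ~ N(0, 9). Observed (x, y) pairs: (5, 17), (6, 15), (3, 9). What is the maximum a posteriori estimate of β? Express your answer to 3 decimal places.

log p(β | y) = −Σ(yᵢ − βxᵢ)²/(2·1) − β²/(2·9) + const.
Setting the derivative to zero: Σxᵢ(yᵢ − βxᵢ)/1 − β/9 = 0, so β = Σxᵢyᵢ / (Σxᵢ² + σ²/τ²).
Σxᵢyᵢ = 5·17 + 6·15 + 3·9 = 202; Σxᵢ² = 70; σ²/τ² = 1/9.
β̂_MAP = 202 / (70 + 1/9) = 202/(631/9) = 1818/631 ≈ 2.881.

β̂_MAP = 2.881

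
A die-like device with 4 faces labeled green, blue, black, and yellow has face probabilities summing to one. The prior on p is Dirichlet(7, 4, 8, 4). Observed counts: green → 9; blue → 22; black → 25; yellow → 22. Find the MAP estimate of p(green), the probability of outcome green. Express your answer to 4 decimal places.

The posterior is Dirichlet(αᵢ + nᵢ) = Dirichlet(16, 26, 33, 26).
For a Dirichlet(a₁,…,a_K) with all aᵢ > 1, the mode has j-th component (aⱼ − 1)/(Σaᵢ − K).
Here Σaᵢ = 101 and K = 4, so p(green) = (16 − 1)/(101 − 4) = 15/97 ≈ 0.1546.

MAP estimate of p(green) = 0.1546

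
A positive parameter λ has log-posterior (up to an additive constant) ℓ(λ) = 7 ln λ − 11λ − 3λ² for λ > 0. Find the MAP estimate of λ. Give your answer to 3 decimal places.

λ̂_MAP = 0.500

ℓ'(λ) = 7/λ − 11 − 6λ. Setting this to zero and multiplying by λ: 6λ² + 11λ − 7 = 0.
λ = (−11 + √(11² + 4·6·7)) / (2·6) = (−11 + √289) / 12 = (−11 + 17)/12 = 1/2.
ℓ''(λ) = −7/λ² − 6 < 0, confirming a maximum.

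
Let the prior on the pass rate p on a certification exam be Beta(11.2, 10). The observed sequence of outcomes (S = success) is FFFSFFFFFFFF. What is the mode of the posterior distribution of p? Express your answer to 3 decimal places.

p̂_MAP = 0.359

Prior: Beta(11.2, 10).
Data: 1 success in 12 trials (from the sequence). The binomial likelihood contributes p(1−p)^11, so the posterior is Beta(11.2+1, 10+11) = Beta(12.2, 21).
For Beta(a, b) with a, b > 1 the mode is (a−1)/(a+b−2) = 11.2/31.2 ≈ 0.359.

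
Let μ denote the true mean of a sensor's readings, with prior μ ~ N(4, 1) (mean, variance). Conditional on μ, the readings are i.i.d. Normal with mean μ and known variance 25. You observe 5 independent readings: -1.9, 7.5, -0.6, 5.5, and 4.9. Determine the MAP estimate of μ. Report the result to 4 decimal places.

μ̂_MAP = 3.8467

n = 5; x̄ = ((-1.9) + 7.5 + (-0.6) + 5.5 + 4.9)/5 = 15.4/5 = 3.08.
For a Normal prior and Normal likelihood with known variance, the posterior is Normal; its mode equals its mean, the precision-weighted average.
Prior precision 1/σ₀² = 1/1 = 1; data precision n/σ² = 5/25 = 0.2.
μ̂ = (1·4 + 0.2·3.08) / (1 + 0.2) = 4.616/1.2 = 577/150 ≈ 3.8467.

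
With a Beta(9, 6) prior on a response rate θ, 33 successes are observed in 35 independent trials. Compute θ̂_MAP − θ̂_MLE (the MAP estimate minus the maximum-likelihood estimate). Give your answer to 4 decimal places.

MAP − MLE = -0.0887

Posterior is Beta(42, 8); MAP = (42−1)/(50−2) = 41/48 ≈ 0.85417.
MLE ignores the prior: θ̂_MLE = k/n = 33/35 ≈ 0.94286.
Difference = 41/48 − 33/35 = -149/1680 ≈ -0.0887.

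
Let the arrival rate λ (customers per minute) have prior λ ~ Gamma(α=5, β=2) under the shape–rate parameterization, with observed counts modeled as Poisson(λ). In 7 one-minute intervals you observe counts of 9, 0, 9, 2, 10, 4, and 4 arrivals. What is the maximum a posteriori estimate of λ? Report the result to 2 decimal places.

Σxᵢ = 9+0+9+2+10+4+4 = 38, with n = 7.
Posterior ∝ λ^4e^(−2λ) · λ^38e^(−7λ) = λ^42e^(−9λ), i.e. Gamma(shape=43, rate=9).
The mode of a Gamma(a, b) with a ≥ 1 (shape–rate) is (a−1)/b = 42/9 ≈ 4.67.

λ̂_MAP = 4.67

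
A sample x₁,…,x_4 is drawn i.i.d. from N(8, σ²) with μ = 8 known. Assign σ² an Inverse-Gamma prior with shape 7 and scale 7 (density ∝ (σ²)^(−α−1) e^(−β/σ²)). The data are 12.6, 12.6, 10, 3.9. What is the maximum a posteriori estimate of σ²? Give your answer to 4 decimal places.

Sum of squared deviations about the known mean: SS = (12.6−8)² + (12.6−8)² + (10−8)² + (3.9−8)² = 63.13.
The Normal likelihood contributes (σ²)^(−n/2) exp(−SS/(2σ²)), so the posterior is Inverse-Gamma(α + n/2, β + SS/2) = Inverse-Gamma(9, 38.565).
The mode of Inverse-Gamma(a, b) is b/(a+1) = 38.565/10 ≈ 3.8565.

σ̂²_MAP = 3.8565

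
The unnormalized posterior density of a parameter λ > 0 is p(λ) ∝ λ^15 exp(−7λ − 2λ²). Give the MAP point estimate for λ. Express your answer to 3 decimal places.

λ̂_MAP = 1.250

ℓ'(λ) = 15/λ − 7 − 4λ. Setting this to zero and multiplying by λ: 4λ² + 7λ − 15 = 0.
λ = (−7 + √(7² + 4·4·15)) / (2·4) = (−7 + √289) / 8 = (−7 + 17)/8 = 5/4.
ℓ''(λ) = −15/λ² − 4 < 0, confirming a maximum.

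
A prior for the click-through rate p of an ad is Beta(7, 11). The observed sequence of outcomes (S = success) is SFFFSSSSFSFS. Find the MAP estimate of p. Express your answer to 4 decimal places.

Prior: Beta(7, 11).
Data: 7 successes in 12 trials (from the sequence). The binomial likelihood contributes p^7(1−p)^5, so the posterior is Beta(7+7, 11+5) = Beta(14, 16).
For Beta(a, b) with a, b > 1 the mode is (a−1)/(a+b−2) = 13/28 ≈ 0.4643.

p̂_MAP = 0.4643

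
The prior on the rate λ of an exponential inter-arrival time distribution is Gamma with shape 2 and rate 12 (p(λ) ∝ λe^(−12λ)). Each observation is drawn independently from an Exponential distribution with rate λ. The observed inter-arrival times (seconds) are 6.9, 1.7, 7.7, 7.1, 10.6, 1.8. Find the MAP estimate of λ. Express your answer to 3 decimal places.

The Exponential(rate=λ) likelihood is ∝ λ^n e^(−λΣtᵢ). Here n = 6 and Σtᵢ = 6.9 + 1.7 + 7.7 + 7.1 + 10.6 + 1.8 = 35.8.
Posterior ∝ λe^(−12λ) · λ^6e^(−35.8λ) = λ^7e^(−47.8λ), i.e. Gamma(8, 47.8).
Mode = (a−1)/b = 7/47.8 ≈ 0.146.

λ̂_MAP = 0.146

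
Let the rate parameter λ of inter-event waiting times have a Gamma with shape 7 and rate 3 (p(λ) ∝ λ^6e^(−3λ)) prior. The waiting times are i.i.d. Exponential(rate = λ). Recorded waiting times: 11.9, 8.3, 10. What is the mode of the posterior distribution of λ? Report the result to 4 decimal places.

The Exponential(rate=λ) likelihood is ∝ λ^n e^(−λΣtᵢ). Here n = 3 and Σtᵢ = 11.9 + 8.3 + 10 = 30.2.
Posterior ∝ λ^6e^(−3λ) · λ^3e^(−30.2λ) = λ^9e^(−33.2λ), i.e. Gamma(10, 33.2).
Mode = (a−1)/b = 9/33.2 ≈ 0.2711.

λ̂_MAP = 0.2711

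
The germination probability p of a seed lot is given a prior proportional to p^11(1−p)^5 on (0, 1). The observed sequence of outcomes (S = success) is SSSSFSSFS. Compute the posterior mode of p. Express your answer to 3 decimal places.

p̂_MAP = 0.720

The prior density ∝ p^11(1−p)^5 is the kernel of Beta(12, 6).
Data: 7 successes in 9 trials (from the sequence). The binomial likelihood contributes p^7(1−p)^2, so the posterior is Beta(12+7, 6+2) = Beta(19, 8).
For Beta(a, b) with a, b > 1 the mode is (a−1)/(a+b−2) = 18/25 ≈ 0.720.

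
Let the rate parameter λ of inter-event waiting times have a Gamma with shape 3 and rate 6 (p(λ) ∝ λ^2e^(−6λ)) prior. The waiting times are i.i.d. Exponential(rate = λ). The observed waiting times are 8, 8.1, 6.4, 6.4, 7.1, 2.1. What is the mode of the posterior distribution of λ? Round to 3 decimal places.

The Exponential(rate=λ) likelihood is ∝ λ^n e^(−λΣtᵢ). Here n = 6 and Σtᵢ = 8 + 8.1 + 6.4 + 6.4 + 7.1 + 2.1 = 38.1.
Posterior ∝ λ^2e^(−6λ) · λ^6e^(−38.1λ) = λ^8e^(−44.1λ), i.e. Gamma(9, 44.1).
Mode = (a−1)/b = 8/44.1 ≈ 0.181.

λ̂_MAP = 0.181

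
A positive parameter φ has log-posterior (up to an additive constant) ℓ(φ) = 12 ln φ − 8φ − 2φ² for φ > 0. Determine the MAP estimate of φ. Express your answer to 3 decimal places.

ℓ'(φ) = 12/φ − 8 − 4φ. Setting this to zero and multiplying by φ: 4φ² + 8φ − 12 = 0.
φ = (−8 + √(8² + 4·4·12)) / (2·4) = (−8 + √256) / 8 = (−8 + 16)/8 = 1.
ℓ''(φ) = −12/φ² − 4 < 0, confirming a maximum.

φ̂_MAP = 1.000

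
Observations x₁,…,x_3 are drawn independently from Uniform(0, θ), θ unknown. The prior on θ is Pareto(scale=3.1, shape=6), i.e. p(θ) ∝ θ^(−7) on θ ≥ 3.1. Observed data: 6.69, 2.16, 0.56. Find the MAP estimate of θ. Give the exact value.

The Uniform(0, θ) likelihood is θ^(−n) for θ ≥ max(xᵢ), zero otherwise. Here max(xᵢ) = 6.69.
Posterior ∝ θ^(−7) · θ^(−3) = θ^(−10) on θ ≥ max(3.1, 6.69) = 6.69.
This density is strictly decreasing in θ, so the posterior mode lies at the lower boundary of the support.

θ̂_MAP = 6.69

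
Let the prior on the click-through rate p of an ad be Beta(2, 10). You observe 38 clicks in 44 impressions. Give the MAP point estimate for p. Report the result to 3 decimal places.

p̂_MAP = 0.722

Prior: Beta(2, 10).
Data: 38 successes in 44 trials. The binomial likelihood contributes p^38(1−p)^6, so the posterior is Beta(2+38, 10+6) = Beta(40, 16).
For Beta(a, b) with a, b > 1 the mode is (a−1)/(a+b−2) = 39/54 ≈ 0.722.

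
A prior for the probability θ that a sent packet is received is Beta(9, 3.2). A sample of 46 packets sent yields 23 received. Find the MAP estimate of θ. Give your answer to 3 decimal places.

Prior: Beta(9, 3.2).
Data: 23 successes in 46 trials. The binomial likelihood contributes θ^23(1−θ)^23, so the posterior is Beta(9+23, 3.2+23) = Beta(32, 26.2).
For Beta(a, b) with a, b > 1 the mode is (a−1)/(a+b−2) = 31/56.2 ≈ 0.552.

θ̂_MAP = 0.552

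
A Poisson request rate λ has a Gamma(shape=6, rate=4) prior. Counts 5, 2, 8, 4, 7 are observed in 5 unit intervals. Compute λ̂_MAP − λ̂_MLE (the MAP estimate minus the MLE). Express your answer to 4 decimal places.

Σxᵢ = 26. Posterior is Gamma(32, 9); MAP = (32−1)/9 = 31/9 ≈ 3.44444.
MLE = x̄ = 26/5 ≈ 5.20000.
Difference = 31/9 − 26/5 = -79/45 ≈ -1.7556.

MAP − MLE = -1.7556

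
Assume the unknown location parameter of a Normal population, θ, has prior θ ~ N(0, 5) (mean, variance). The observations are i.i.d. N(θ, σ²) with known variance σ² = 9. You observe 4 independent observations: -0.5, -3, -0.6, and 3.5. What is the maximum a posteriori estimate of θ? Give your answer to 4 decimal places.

n = 4; x̄ = ((-0.5) + (-3) + (-0.6) + 3.5)/4 = -0.6/4 = -0.15.
For a Normal prior and Normal likelihood with known variance, the posterior is Normal; its mode equals its mean, the precision-weighted average.
Prior precision 1/σ₀² = 1/5 = 0.2; data precision n/σ² = 4/9.
θ̂ = (0.2·0 + (4/9)·(-0.15)) / (0.2 + 4/9) = (-1/15)/(29/45) = -3/29 ≈ -0.1034.

θ̂_MAP = -0.1034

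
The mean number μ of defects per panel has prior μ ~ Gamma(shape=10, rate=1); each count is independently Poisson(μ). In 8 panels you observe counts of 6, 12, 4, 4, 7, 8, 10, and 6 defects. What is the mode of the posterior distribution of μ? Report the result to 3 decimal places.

μ̂_MAP = 7.333

Σxᵢ = 6+12+4+4+7+8+10+6 = 57, with n = 8.
Posterior ∝ μ^9e^(−1μ) · μ^57e^(−8μ) = μ^66e^(−9μ), i.e. Gamma(shape=67, rate=9).
The mode of a Gamma(a, b) with a ≥ 1 (shape–rate) is (a−1)/b = 66/9 ≈ 7.333.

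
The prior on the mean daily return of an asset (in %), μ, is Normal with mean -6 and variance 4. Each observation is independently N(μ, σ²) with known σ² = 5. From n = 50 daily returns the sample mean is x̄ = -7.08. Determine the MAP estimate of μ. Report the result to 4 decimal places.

μ̂_MAP = -7.0537

n = 50, x̄ = -7.08.
For a Normal prior and Normal likelihood with known variance, the posterior is Normal; its mode equals its mean, the precision-weighted average.
Prior precision 1/σ₀² = 1/4 = 0.25; data precision n/σ² = 50/5 = 10.
μ̂ = (0.25·(-6) + 10·(-7.08)) / (0.25 + 10) = (-72.3)/10.25 = -1446/205 ≈ -7.0537.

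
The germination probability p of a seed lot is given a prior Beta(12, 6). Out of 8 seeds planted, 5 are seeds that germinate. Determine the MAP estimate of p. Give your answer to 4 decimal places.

Prior: Beta(12, 6).
Data: 5 successes in 8 trials. The binomial likelihood contributes p^5(1−p)^3, so the posterior is Beta(12+5, 6+3) = Beta(17, 9).
For Beta(a, b) with a, b > 1 the mode is (a−1)/(a+b−2) = 16/24 ≈ 0.6667.

p̂_MAP = 0.6667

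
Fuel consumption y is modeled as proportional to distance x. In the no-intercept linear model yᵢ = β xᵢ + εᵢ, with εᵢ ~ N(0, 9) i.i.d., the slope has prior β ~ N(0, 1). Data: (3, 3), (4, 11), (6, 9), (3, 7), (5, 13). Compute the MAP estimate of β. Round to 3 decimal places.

β̂_MAP = 1.856

log p(β | y) = −Σ(yᵢ − βxᵢ)²/(2·9) − β²/(2·1) + const.
Setting the derivative to zero: Σxᵢ(yᵢ − βxᵢ)/9 − β/1 = 0, so β = Σxᵢyᵢ / (Σxᵢ² + σ²/τ²).
Σxᵢyᵢ = 3·3 + 4·11 + 6·9 + 3·7 + 5·13 = 193; Σxᵢ² = 95; σ²/τ² = 9.
β̂_MAP = 193 / (95 + 9) = 193/104 ≈ 1.856.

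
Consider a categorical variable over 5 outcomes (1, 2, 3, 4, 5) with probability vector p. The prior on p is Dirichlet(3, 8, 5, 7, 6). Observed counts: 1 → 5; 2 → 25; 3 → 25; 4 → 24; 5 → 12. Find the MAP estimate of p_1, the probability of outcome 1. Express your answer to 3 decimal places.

MAP estimate: 0.061

The posterior is Dirichlet(αᵢ + nᵢ) = Dirichlet(8, 33, 30, 31, 18).
For a Dirichlet(a₁,…,a_K) with all aᵢ > 1, the mode has j-th component (aⱼ − 1)/(Σaᵢ − K).
Here Σaᵢ = 120 and K = 5, so p_1 = (8 − 1)/(120 − 5) = 7/115 ≈ 0.061.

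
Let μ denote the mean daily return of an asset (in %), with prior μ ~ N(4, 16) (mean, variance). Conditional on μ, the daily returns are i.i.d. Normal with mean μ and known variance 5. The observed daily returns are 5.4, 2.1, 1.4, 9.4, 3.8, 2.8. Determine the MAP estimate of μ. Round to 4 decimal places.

n = 6; x̄ = (5.4 + 2.1 + 1.4 + 9.4 + 3.8 + 2.8)/6 = 24.9/6 = 4.15.
For a Normal prior and Normal likelihood with known variance, the posterior is Normal; its mode equals its mean, the precision-weighted average.
Prior precision 1/σ₀² = 1/16 = 0.0625; data precision n/σ² = 6/5 = 1.2.
μ̂ = (0.0625·4 + 1.2·4.15) / (0.0625 + 1.2) = 5.23/1.2625 = 2092/505 ≈ 4.1426.

μ̂_MAP = 4.1426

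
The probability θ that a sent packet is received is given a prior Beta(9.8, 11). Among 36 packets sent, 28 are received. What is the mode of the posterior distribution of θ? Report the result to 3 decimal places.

Prior: Beta(9.8, 11).
Data: 28 successes in 36 trials. The binomial likelihood contributes θ^28(1−θ)^8, so the posterior is Beta(9.8+28, 11+8) = Beta(37.8, 19).
For Beta(a, b) with a, b > 1 the mode is (a−1)/(a+b−2) = 36.8/54.8 ≈ 0.672.

θ̂_MAP = 0.672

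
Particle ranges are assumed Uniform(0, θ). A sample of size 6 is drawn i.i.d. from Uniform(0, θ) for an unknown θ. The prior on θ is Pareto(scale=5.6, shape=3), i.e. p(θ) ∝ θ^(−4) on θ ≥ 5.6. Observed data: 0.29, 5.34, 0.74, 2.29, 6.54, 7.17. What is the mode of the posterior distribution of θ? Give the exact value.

θ̂_MAP = 7.17

The Uniform(0, θ) likelihood is θ^(−n) for θ ≥ max(xᵢ), zero otherwise. Here max(xᵢ) = 7.17.
Posterior ∝ θ^(−4) · θ^(−6) = θ^(−10) on θ ≥ max(5.6, 7.17) = 7.17.
This density is strictly decreasing in θ, so the posterior mode lies at the lower boundary of the support.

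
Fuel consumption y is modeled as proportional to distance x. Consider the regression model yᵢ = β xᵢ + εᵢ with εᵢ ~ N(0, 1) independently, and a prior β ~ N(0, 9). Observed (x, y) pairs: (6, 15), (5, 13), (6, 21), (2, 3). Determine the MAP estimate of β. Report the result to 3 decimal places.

β̂_MAP = 2.838

log p(β | y) = −Σ(yᵢ − βxᵢ)²/(2·1) − β²/(2·9) + const.
Setting the derivative to zero: Σxᵢ(yᵢ − βxᵢ)/1 − β/9 = 0, so β = Σxᵢyᵢ / (Σxᵢ² + σ²/τ²).
Σxᵢyᵢ = 6·15 + 5·13 + 6·21 + 2·3 = 287; Σxᵢ² = 101; σ²/τ² = 1/9.
β̂_MAP = 287 / (101 + 1/9) = 287/(910/9) = 369/130 ≈ 2.838.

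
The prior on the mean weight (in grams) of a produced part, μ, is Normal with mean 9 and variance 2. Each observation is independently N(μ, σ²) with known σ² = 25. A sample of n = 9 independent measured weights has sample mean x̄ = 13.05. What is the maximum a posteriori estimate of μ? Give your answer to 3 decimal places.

μ̂_MAP = 10.695

n = 9, x̄ = 13.05.
For a Normal prior and Normal likelihood with known variance, the posterior is Normal; its mode equals its mean, the precision-weighted average.
Prior precision 1/σ₀² = 1/2 = 0.5; data precision n/σ² = 9/25 = 0.36.
μ̂ = (0.5·9 + 0.36·13.05) / (0.5 + 0.36) = 9.198/0.86 = 4599/430 ≈ 10.695.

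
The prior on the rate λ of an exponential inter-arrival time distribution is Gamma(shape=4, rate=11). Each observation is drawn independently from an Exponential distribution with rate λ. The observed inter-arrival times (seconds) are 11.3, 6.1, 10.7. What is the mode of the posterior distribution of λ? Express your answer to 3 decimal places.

λ̂_MAP = 0.153

The Exponential(rate=λ) likelihood is ∝ λ^n e^(−λΣtᵢ). Here n = 3 and Σtᵢ = 11.3 + 6.1 + 10.7 = 28.1.
Posterior ∝ λ^3e^(−11λ) · λ^3e^(−28.1λ) = λ^6e^(−39.1λ), i.e. Gamma(7, 39.1).
Mode = (a−1)/b = 6/39.1 ≈ 0.153.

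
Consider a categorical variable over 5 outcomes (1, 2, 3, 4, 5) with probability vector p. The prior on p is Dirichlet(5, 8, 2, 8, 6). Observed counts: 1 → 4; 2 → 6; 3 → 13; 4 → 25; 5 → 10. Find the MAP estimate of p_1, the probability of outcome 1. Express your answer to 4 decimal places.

MAP estimate: 0.0976

The posterior is Dirichlet(αᵢ + nᵢ) = Dirichlet(9, 14, 15, 33, 16).
For a Dirichlet(a₁,…,a_K) with all aᵢ > 1, the mode has j-th component (aⱼ − 1)/(Σaᵢ − K).
Here Σaᵢ = 87 and K = 5, so p_1 = (9 − 1)/(87 − 5) = 8/82 ≈ 0.0976.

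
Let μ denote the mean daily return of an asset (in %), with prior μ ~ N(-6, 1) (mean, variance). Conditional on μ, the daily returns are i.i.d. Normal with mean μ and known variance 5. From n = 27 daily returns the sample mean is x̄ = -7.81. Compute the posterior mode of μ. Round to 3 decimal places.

μ̂_MAP = -7.527

n = 27, x̄ = -7.81.
For a Normal prior and Normal likelihood with known variance, the posterior is Normal; its mode equals its mean, the precision-weighted average.
Prior precision 1/σ₀² = 1/1 = 1; data precision n/σ² = 27/5 = 5.4.
μ̂ = (1·(-6) + 5.4·(-7.81)) / (1 + 5.4) = (-48.174)/6.4 = -7.5271875 ≈ -7.527.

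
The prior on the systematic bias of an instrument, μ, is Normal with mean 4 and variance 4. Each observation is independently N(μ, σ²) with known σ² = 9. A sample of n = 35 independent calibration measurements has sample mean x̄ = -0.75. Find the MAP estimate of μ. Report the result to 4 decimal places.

μ̂_MAP = -0.4631

n = 35, x̄ = -0.75.
For a Normal prior and Normal likelihood with known variance, the posterior is Normal; its mode equals its mean, the precision-weighted average.
Prior precision 1/σ₀² = 1/4 = 0.25; data precision n/σ² = 35/9.
μ̂ = (0.25·4 + (35/9)·(-0.75)) / (0.25 + 35/9) = (-23/12)/(149/36) = -69/149 ≈ -0.4631.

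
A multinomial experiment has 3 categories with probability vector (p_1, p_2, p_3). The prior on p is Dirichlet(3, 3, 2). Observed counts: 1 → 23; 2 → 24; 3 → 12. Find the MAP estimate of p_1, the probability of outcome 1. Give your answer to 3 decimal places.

The posterior is Dirichlet(αᵢ + nᵢ) = Dirichlet(26, 27, 14).
For a Dirichlet(a₁,…,a_K) with all aᵢ > 1, the mode has j-th component (aⱼ − 1)/(Σaᵢ − K).
Here Σaᵢ = 67 and K = 3, so p_1 = (26 − 1)/(67 − 3) = 25/64 ≈ 0.391.

MAP estimate: 0.391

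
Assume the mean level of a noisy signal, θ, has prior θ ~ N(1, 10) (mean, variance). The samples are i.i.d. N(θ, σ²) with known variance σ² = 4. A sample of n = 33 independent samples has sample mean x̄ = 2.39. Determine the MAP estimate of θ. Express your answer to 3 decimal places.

θ̂_MAP = 2.373

n = 33, x̄ = 2.39.
For a Normal prior and Normal likelihood with known variance, the posterior is Normal; its mode equals its mean, the precision-weighted average.
Prior precision 1/σ₀² = 1/10 = 0.1; data precision n/σ² = 33/4 = 8.25.
θ̂ = (0.1·1 + 8.25·2.39) / (0.1 + 8.25) = 19.8175/8.35 = 7927/3340 ≈ 2.373.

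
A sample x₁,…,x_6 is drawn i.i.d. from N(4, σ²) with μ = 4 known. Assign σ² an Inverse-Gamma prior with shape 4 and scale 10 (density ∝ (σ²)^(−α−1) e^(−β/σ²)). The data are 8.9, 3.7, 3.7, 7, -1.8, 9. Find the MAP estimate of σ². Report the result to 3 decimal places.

σ̂²_MAP = 6.989

Sum of squared deviations about the known mean: SS = (8.9−4)² + (3.7−4)² + (3.7−4)² + (7−4)² + (-1.8−4)² + (9−4)² = 91.83.
The Normal likelihood contributes (σ²)^(−n/2) exp(−SS/(2σ²)), so the posterior is Inverse-Gamma(α + n/2, β + SS/2) = Inverse-Gamma(7, 55.915).
The mode of Inverse-Gamma(a, b) is b/(a+1) = 55.915/8 ≈ 6.989.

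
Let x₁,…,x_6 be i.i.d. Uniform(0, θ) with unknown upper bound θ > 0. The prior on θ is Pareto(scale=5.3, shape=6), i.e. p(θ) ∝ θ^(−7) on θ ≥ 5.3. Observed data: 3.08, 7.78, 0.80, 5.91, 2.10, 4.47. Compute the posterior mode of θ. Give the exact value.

θ̂_MAP = 7.78

The Uniform(0, θ) likelihood is θ^(−n) for θ ≥ max(xᵢ), zero otherwise. Here max(xᵢ) = 7.78.
Posterior ∝ θ^(−7) · θ^(−6) = θ^(−13) on θ ≥ max(5.3, 7.78) = 7.78.
This density is strictly decreasing in θ, so the posterior mode lies at the lower boundary of the support.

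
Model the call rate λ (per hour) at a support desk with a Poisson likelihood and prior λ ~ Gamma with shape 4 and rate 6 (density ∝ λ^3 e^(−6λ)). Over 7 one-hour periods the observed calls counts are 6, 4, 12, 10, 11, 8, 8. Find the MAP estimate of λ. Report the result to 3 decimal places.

Σxᵢ = 6+4+12+10+11+8+8 = 59, with n = 7.
Posterior ∝ λ^3e^(−6λ) · λ^59e^(−7λ) = λ^62e^(−13λ), i.e. Gamma(shape=63, rate=13).
The mode of a Gamma(a, b) with a ≥ 1 (shape–rate) is (a−1)/b = 62/13 ≈ 4.769.

λ̂_MAP = 4.769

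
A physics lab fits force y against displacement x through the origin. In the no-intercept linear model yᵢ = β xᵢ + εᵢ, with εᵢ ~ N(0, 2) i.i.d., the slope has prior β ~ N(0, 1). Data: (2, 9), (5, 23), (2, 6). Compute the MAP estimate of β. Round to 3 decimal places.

β̂_MAP = 4.143

log p(β | y) = −Σ(yᵢ − βxᵢ)²/(2·2) − β²/(2·1) + const.
Setting the derivative to zero: Σxᵢ(yᵢ − βxᵢ)/2 − β/1 = 0, so β = Σxᵢyᵢ / (Σxᵢ² + σ²/τ²).
Σxᵢyᵢ = 2·9 + 5·23 + 2·6 = 145; Σxᵢ² = 33; σ²/τ² = 2.
β̂_MAP = 145 / (33 + 2) = 145/35 ≈ 4.143.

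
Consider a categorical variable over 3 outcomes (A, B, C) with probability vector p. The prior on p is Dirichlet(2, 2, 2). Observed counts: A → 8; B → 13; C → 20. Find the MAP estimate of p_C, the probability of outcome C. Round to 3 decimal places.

The posterior is Dirichlet(αᵢ + nᵢ) = Dirichlet(10, 15, 22).
For a Dirichlet(a₁,…,a_K) with all aᵢ > 1, the mode has j-th component (aⱼ − 1)/(Σaᵢ − K).
Here Σaᵢ = 47 and K = 3, so p_C = (22 − 1)/(47 − 3) = 21/44 ≈ 0.477.

MAP estimate of p_C = 0.477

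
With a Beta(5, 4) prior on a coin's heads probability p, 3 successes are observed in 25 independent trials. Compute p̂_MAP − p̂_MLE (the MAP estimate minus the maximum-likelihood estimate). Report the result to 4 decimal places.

MAP − MLE = 0.0988

Posterior is Beta(8, 26); MAP = (8−1)/(34−2) = 7/32 ≈ 0.21875.
MLE ignores the prior: p̂_MLE = k/n = 3/25 ≈ 0.12000.
Difference = 7/32 − 3/25 = 79/800 ≈ 0.0988.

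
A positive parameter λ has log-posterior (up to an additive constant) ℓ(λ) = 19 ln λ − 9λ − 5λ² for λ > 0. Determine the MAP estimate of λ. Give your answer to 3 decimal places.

λ̂_MAP = 1.000

ℓ'(λ) = 19/λ − 9 − 10λ. Setting this to zero and multiplying by λ: 10λ² + 9λ − 19 = 0.
λ = (−9 + √(9² + 4·10·19)) / (2·10) = (−9 + √841) / 20 = (−9 + 29)/20 = 1.
ℓ''(λ) = −19/λ² − 10 < 0, confirming a maximum.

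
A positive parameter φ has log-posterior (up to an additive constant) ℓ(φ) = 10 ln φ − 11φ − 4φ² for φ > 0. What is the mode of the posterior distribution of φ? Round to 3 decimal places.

φ̂_MAP = 0.625

ℓ'(φ) = 10/φ − 11 − 8φ. Setting this to zero and multiplying by φ: 8φ² + 11φ − 10 = 0.
φ = (−11 + √(11² + 4·8·10)) / (2·8) = (−11 + √441) / 16 = (−11 + 21)/16 = 5/8.
ℓ''(φ) = −10/φ² − 8 < 0, confirming a maximum.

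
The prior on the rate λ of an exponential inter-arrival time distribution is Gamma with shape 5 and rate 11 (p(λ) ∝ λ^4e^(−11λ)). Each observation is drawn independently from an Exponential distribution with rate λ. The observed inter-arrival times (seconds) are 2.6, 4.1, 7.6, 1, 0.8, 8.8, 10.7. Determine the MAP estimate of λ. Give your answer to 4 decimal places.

λ̂_MAP = 0.2361

The Exponential(rate=λ) likelihood is ∝ λ^n e^(−λΣtᵢ). Here n = 7 and Σtᵢ = 2.6 + 4.1 + 7.6 + 1 + 0.8 + 8.8 + 10.7 = 35.6.
Posterior ∝ λ^4e^(−11λ) · λ^7e^(−35.6λ) = λ^11e^(−46.6λ), i.e. Gamma(12, 46.6).
Mode = (a−1)/b = 11/46.6 ≈ 0.2361.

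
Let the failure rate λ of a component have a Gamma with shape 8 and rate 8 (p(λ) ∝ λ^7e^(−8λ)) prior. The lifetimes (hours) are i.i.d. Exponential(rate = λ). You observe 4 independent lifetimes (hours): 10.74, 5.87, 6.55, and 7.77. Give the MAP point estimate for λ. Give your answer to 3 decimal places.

The Exponential(rate=λ) likelihood is ∝ λ^n e^(−λΣtᵢ). Here n = 4 and Σtᵢ = 10.74 + 5.87 + 6.55 + 7.77 = 30.93.
Posterior ∝ λ^7e^(−8λ) · λ^4e^(−30.93λ) = λ^11e^(−38.93λ), i.e. Gamma(12, 38.93).
Mode = (a−1)/b = 11/38.93 ≈ 0.283.

λ̂_MAP = 0.283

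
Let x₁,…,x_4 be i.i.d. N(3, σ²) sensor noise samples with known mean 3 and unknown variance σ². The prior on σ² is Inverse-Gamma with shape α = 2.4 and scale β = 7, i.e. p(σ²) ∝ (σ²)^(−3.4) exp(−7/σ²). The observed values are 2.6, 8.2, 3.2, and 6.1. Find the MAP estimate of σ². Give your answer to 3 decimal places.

Sum of squared deviations about the known mean: SS = (2.6−3)² + (8.2−3)² + (3.2−3)² + (6.1−3)² = 36.85.
The Normal likelihood contributes (σ²)^(−n/2) exp(−SS/(2σ²)), so the posterior is Inverse-Gamma(α + n/2, β + SS/2) = Inverse-Gamma(4.4, 25.425).
The mode of Inverse-Gamma(a, b) is b/(a+1) = 25.425/5.4 ≈ 4.708.

σ̂²_MAP = 4.708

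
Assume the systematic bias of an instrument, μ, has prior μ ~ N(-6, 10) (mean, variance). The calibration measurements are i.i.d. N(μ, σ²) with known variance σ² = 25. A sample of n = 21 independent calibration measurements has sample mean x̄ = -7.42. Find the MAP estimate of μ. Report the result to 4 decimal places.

μ̂_MAP = -7.2689

n = 21, x̄ = -7.42.
For a Normal prior and Normal likelihood with known variance, the posterior is Normal; its mode equals its mean, the precision-weighted average.
Prior precision 1/σ₀² = 1/10 = 0.1; data precision n/σ² = 21/25 = 0.84.
μ̂ = (0.1·(-6) + 0.84·(-7.42)) / (0.1 + 0.84) = (-6.8328)/0.94 = -8541/1175 ≈ -7.2689.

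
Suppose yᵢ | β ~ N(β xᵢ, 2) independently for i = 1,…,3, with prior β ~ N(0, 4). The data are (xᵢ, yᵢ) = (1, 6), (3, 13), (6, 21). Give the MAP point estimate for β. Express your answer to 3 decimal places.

log p(β | y) = −Σ(yᵢ − βxᵢ)²/(2·2) − β²/(2·4) + const.
Setting the derivative to zero: Σxᵢ(yᵢ − βxᵢ)/2 − β/4 = 0, so β = Σxᵢyᵢ / (Σxᵢ² + σ²/τ²).
Σxᵢyᵢ = 1·6 + 3·13 + 6·21 = 171; Σxᵢ² = 46; σ²/τ² = 0.5.
β̂_MAP = 171 / (46 + 0.5) = 171/46.5 ≈ 3.677.

β̂_MAP = 3.677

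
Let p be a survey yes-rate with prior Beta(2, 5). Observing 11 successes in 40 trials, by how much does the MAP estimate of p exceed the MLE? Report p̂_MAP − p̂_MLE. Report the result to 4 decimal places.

MAP − MLE = -0.0083

Posterior is Beta(13, 34); MAP = (13−1)/(47−2) = 12/45 ≈ 0.26667.
MLE ignores the prior: p̂_MLE = k/n = 11/40 ≈ 0.27500.
Difference = 12/45 − 11/40 = -1/120 ≈ -0.0083.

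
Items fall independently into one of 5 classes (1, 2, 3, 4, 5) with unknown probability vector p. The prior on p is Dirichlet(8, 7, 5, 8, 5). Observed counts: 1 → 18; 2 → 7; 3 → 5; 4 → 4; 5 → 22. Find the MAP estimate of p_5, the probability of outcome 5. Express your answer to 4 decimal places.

MAP estimate: 0.3095

The posterior is Dirichlet(αᵢ + nᵢ) = Dirichlet(26, 14, 10, 12, 27).
For a Dirichlet(a₁,…,a_K) with all aᵢ > 1, the mode has j-th component (aⱼ − 1)/(Σaᵢ − K).
Here Σaᵢ = 89 and K = 5, so p_5 = (27 − 1)/(89 − 5) = 26/84 ≈ 0.3095.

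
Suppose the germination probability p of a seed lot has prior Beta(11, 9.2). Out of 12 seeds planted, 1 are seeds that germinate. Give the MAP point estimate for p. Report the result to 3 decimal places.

Prior: Beta(11, 9.2).
Data: 1 success in 12 trials. The binomial likelihood contributes p(1−p)^11, so the posterior is Beta(11+1, 9.2+11) = Beta(12, 20.2).
For Beta(a, b) with a, b > 1 the mode is (a−1)/(a+b−2) = 11/30.2 ≈ 0.364.

p̂_MAP = 0.364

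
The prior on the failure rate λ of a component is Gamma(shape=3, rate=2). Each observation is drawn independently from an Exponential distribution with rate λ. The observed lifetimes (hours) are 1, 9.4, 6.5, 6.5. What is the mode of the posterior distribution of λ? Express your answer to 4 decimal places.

The Exponential(rate=λ) likelihood is ∝ λ^n e^(−λΣtᵢ). Here n = 4 and Σtᵢ = 1 + 9.4 + 6.5 + 6.5 = 23.4.
Posterior ∝ λ^2e^(−2λ) · λ^4e^(−23.4λ) = λ^6e^(−25.4λ), i.e. Gamma(7, 25.4).
Mode = (a−1)/b = 6/25.4 ≈ 0.2362.

λ̂_MAP = 0.2362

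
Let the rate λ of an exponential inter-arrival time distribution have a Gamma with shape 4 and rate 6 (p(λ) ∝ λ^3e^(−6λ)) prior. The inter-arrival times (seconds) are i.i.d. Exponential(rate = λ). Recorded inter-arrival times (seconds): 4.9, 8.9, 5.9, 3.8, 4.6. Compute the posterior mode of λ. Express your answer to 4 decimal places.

λ̂_MAP = 0.2346

The Exponential(rate=λ) likelihood is ∝ λ^n e^(−λΣtᵢ). Here n = 5 and Σtᵢ = 4.9 + 8.9 + 5.9 + 3.8 + 4.6 = 28.1.
Posterior ∝ λ^3e^(−6λ) · λ^5e^(−28.1λ) = λ^8e^(−34.1λ), i.e. Gamma(9, 34.1).
Mode = (a−1)/b = 8/34.1 ≈ 0.2346.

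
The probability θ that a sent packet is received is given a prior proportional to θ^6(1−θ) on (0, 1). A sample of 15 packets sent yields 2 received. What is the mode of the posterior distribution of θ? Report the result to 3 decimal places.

θ̂_MAP = 0.364

The prior density ∝ θ^6(1−θ)^1 is the kernel of Beta(7, 2).
Data: 2 successes in 15 trials. The binomial likelihood contributes θ^2(1−θ)^13, so the posterior is Beta(7+2, 2+13) = Beta(9, 15).
For Beta(a, b) with a, b > 1 the mode is (a−1)/(a+b−2) = 8/22 ≈ 0.364.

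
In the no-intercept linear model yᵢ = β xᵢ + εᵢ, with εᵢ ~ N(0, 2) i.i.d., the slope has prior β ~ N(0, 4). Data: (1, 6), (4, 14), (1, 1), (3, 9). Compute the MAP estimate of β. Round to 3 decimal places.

β̂_MAP = 3.273

log p(β | y) = −Σ(yᵢ − βxᵢ)²/(2·2) − β²/(2·4) + const.
Setting the derivative to zero: Σxᵢ(yᵢ − βxᵢ)/2 − β/4 = 0, so β = Σxᵢyᵢ / (Σxᵢ² + σ²/τ²).
Σxᵢyᵢ = 1·6 + 4·14 + 1·1 + 3·9 = 90; Σxᵢ² = 27; σ²/τ² = 0.5.
β̂_MAP = 90 / (27 + 0.5) = 90/27.5 ≈ 3.273.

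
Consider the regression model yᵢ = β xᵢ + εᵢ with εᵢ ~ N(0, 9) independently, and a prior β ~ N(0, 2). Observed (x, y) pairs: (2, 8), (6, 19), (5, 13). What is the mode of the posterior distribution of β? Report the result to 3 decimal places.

β̂_MAP = 2.806

log p(β | y) = −Σ(yᵢ − βxᵢ)²/(2·9) − β²/(2·2) + const.
Setting the derivative to zero: Σxᵢ(yᵢ − βxᵢ)/9 − β/2 = 0, so β = Σxᵢyᵢ / (Σxᵢ² + σ²/τ²).
Σxᵢyᵢ = 2·8 + 6·19 + 5·13 = 195; Σxᵢ² = 65; σ²/τ² = 4.5.
β̂_MAP = 195 / (65 + 4.5) = 195/69.5 ≈ 2.806.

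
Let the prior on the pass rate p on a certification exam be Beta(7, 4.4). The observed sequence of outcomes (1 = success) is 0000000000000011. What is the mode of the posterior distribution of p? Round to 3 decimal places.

p̂_MAP = 0.315

Prior: Beta(7, 4.4).
Data: 2 successes in 16 trials (from the sequence). The binomial likelihood contributes p^2(1−p)^14, so the posterior is Beta(7+2, 4.4+14) = Beta(9, 18.4).
For Beta(a, b) with a, b > 1 the mode is (a−1)/(a+b−2) = 8/25.4 ≈ 0.315.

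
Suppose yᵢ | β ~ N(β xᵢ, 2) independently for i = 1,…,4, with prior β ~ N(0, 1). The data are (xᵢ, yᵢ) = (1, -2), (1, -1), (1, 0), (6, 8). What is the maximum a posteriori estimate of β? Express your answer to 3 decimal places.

log p(β | y) = −Σ(yᵢ − βxᵢ)²/(2·2) − β²/(2·1) + const.
Setting the derivative to zero: Σxᵢ(yᵢ − βxᵢ)/2 − β/1 = 0, so β = Σxᵢyᵢ / (Σxᵢ² + σ²/τ²).
Σxᵢyᵢ = 1·(-2) + 1·(-1) + 1·0 + 6·8 = 45; Σxᵢ² = 39; σ²/τ² = 2.
β̂_MAP = 45 / (39 + 2) = 45/41 ≈ 1.098.

β̂_MAP = 1.098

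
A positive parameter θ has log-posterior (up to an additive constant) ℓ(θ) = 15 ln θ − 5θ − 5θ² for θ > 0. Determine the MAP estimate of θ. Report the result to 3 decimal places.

θ̂_MAP = 1.000

ℓ'(θ) = 15/θ − 5 − 10θ. Setting this to zero and multiplying by θ: 10θ² + 5θ − 15 = 0.
θ = (−5 + √(5² + 4·10·15)) / (2·10) = (−5 + √625) / 20 = (−5 + 25)/20 = 1.
ℓ''(θ) = −15/θ² − 10 < 0, confirming a maximum.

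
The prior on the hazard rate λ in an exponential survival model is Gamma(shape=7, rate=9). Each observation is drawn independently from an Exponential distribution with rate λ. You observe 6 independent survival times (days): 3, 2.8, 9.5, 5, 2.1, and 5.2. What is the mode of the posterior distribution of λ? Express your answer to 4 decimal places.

The Exponential(rate=λ) likelihood is ∝ λ^n e^(−λΣtᵢ). Here n = 6 and Σtᵢ = 3 + 2.8 + 9.5 + 5 + 2.1 + 5.2 = 27.6.
Posterior ∝ λ^6e^(−9λ) · λ^6e^(−27.6λ) = λ^12e^(−36.6λ), i.e. Gamma(13, 36.6).
Mode = (a−1)/b = 12/36.6 ≈ 0.3279.

λ̂_MAP = 0.3279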